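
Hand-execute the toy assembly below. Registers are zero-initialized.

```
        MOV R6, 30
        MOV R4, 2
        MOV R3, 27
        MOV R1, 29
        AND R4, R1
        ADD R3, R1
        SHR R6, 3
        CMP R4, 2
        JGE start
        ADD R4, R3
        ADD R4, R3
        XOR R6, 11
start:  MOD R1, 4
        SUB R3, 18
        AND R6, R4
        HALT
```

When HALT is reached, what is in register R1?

1

R6=30
R4=2
R3=27
R1=29
R4=2&29=0
R3=27+29=56
R6=30>>3=3
CMP R4, 2  (cmp 0,2)
JGE start: not taken
R4=0+56=56
R4=56+56=112
R6=3^11=8
R1=29%4=1
R3=56-18=38
R6=8&112=0
halt.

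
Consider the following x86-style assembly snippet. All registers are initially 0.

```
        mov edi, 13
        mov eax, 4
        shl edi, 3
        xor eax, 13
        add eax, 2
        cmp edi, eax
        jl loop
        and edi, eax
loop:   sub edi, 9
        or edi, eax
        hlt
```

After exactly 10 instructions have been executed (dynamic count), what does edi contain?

-1

edi=13
eax=4
edi=13<<3=104
eax=4^13=9
eax=9+2=11
cmp edi, eax  (cmp 104,11)
jl loop: not taken
edi=104&11=8
edi=8-9=-1
edi=(-1)|11=-1
After step 10: edi = -1.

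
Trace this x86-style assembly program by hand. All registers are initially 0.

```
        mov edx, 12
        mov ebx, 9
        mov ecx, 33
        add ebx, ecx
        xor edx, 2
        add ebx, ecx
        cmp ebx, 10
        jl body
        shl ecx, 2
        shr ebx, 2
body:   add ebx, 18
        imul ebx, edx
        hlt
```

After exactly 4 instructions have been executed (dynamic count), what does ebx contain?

42

edx=12
ebx=9
ecx=33
ebx=9+33=42
After step 4: ebx = 42.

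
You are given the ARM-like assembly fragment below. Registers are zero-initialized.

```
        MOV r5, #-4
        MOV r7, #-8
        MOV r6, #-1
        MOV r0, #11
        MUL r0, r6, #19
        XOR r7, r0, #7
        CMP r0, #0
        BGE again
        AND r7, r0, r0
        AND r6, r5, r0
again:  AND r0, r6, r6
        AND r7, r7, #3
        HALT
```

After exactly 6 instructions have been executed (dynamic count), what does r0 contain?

r5=-4
r7=-8
r6=-1
r0=11
r0=(-1)*19=-19
r7=(-19)^7=-22
After step 6: r0 = -19.

-19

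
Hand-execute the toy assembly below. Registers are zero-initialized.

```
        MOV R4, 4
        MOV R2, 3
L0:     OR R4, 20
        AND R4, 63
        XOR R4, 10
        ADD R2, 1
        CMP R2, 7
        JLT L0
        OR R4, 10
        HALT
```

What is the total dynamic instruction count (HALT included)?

28

after MOV R4, 4: R4=4
after MOV R2, 3: R2=3
after OR R4, 20: R4=4|20=20
after AND R4, 63: R4=20&63=20
after XOR R4, 10: R4=20^10=30
after ADD R2, 1: R2=3+1=4
CMP R2, 7  (cmp 4,7)
JLT L0: taken
after OR R4, 20: R4=30|20=30
after AND R4, 63: R4=30&63=30
after XOR R4, 10: R4=30^10=20
after ADD R2, 1: R2=4+1=5
CMP R2, 7  (cmp 5,7)
JLT L0: taken
after OR R4, 20: R4=20|20=20
after AND R4, 63: R4=20&63=20
after XOR R4, 10: R4=20^10=30
after ADD R2, 1: R2=5+1=6
CMP R2, 7  (cmp 6,7)
JLT L0: taken
after OR R4, 20: R4=30|20=30
after AND R4, 63: R4=30&63=30
after XOR R4, 10: R4=30^10=20
after ADD R2, 1: R2=6+1=7
CMP R2, 7  (cmp 7,7)
JLT L0: not taken
after OR R4, 10: R4=20|10=30
halt.
Total executed instructions: 28.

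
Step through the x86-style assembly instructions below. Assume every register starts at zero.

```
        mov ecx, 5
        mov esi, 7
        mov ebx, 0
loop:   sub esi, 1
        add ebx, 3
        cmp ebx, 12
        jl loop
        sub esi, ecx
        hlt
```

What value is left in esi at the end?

-2

ecx=5
esi=7
ebx=0
esi=7-1=6
ebx=0+3=3
cmp ebx, 12  (cmp 3,12)
jl loop: taken
esi=6-1=5
ebx=3+3=6
cmp ebx, 12  (cmp 6,12)
jl loop: taken
esi=5-1=4
ebx=6+3=9
cmp ebx, 12  (cmp 9,12)
jl loop: taken
esi=4-1=3
ebx=9+3=12
cmp ebx, 12  (cmp 12,12)
jl loop: not taken
esi=3-5=-2
halt.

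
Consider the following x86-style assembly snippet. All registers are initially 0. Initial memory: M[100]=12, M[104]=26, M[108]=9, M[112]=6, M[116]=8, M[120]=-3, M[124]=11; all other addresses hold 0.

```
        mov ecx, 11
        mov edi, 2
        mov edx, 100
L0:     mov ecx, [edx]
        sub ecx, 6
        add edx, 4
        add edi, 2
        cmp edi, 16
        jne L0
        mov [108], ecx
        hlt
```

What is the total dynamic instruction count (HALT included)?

47

ecx=11
edi=2
edx=100
ecx=M[100]=12
ecx=12-6=6
edx=100+4=104
edi=2+2=4
cmp edi, 16  (cmp 4,16)
jne L0: taken
ecx=M[104]=26
ecx=26-6=20
edx=104+4=108
edi=4+2=6
cmp edi, 16  (cmp 6,16)
jne L0: taken
ecx=M[108]=9
ecx=9-6=3
edx=108+4=112
edi=6+2=8
cmp edi, 16  (cmp 8,16)
jne L0: taken
ecx=M[112]=6
ecx=6-6=0
edx=112+4=116
edi=8+2=10
cmp edi, 16  (cmp 10,16)
jne L0: taken
ecx=M[116]=8
ecx=8-6=2
edx=116+4=120
edi=10+2=12
cmp edi, 16  (cmp 12,16)
jne L0: taken
ecx=M[120]=-3
ecx=(-3)-6=-9
edx=120+4=124
edi=12+2=14
cmp edi, 16  (cmp 14,16)
jne L0: taken
ecx=M[124]=11
ecx=11-6=5
edx=124+4=128
edi=14+2=16
cmp edi, 16  (cmp 16,16)
jne L0: not taken
mov [108], ecx → M[108]=5
halt.
Total executed instructions: 47.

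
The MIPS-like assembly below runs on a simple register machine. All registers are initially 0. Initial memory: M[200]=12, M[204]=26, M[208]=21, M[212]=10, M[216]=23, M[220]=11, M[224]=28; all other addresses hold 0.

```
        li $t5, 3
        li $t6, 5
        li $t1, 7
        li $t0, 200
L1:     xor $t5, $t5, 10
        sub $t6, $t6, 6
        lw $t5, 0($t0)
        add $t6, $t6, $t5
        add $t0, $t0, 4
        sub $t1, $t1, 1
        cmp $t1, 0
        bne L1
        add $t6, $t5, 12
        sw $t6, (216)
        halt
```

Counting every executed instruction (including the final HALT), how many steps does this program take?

li $t5, 3 → $t5=3
li $t6, 5 → $t6=5
li $t1, 7 → $t1=7
li $t0, 200 → $t0=200
xor $t5, $t5, 10 → $t5=3^10=9
sub $t6, $t6, 6 → $t6=5-6=-1
lw $t5, 0($t0) → $t5=M[200]=12
add $t6, $t6, $t5 → $t6=(-1)+12=11
add $t0, $t0, 4 → $t0=200+4=204
sub $t1, $t1, 1 → $t1=7-1=6
cmp $t1, 0  (cmp 6,0)
bne L1: taken
xor $t5, $t5, 10 → $t5=12^10=6
sub $t6, $t6, 6 → $t6=11-6=5
lw $t5, 0($t0) → $t5=M[204]=26
add $t6, $t6, $t5 → $t6=5+26=31
add $t0, $t0, 4 → $t0=204+4=208
sub $t1, $t1, 1 → $t1=6-1=5
cmp $t1, 0  (cmp 5,0)
bne L1: taken
xor $t5, $t5, 10 → $t5=26^10=16
sub $t6, $t6, 6 → $t6=31-6=25
lw $t5, 0($t0) → $t5=M[208]=21
add $t6, $t6, $t5 → $t6=25+21=46
add $t0, $t0, 4 → $t0=208+4=212
sub $t1, $t1, 1 → $t1=5-1=4
cmp $t1, 0  (cmp 4,0)
bne L1: taken
xor $t5, $t5, 10 → $t5=21^10=31
sub $t6, $t6, 6 → $t6=46-6=40
lw $t5, 0($t0) → $t5=M[212]=10
add $t6, $t6, $t5 → $t6=40+10=50
add $t0, $t0, 4 → $t0=212+4=216
sub $t1, $t1, 1 → $t1=4-1=3
cmp $t1, 0  (cmp 3,0)
bne L1: taken
xor $t5, $t5, 10 → $t5=10^10=0
sub $t6, $t6, 6 → $t6=50-6=44
lw $t5, 0($t0) → $t5=M[216]=23
add $t6, $t6, $t5 → $t6=44+23=67
add $t0, $t0, 4 → $t0=216+4=220
sub $t1, $t1, 1 → $t1=3-1=2
cmp $t1, 0  (cmp 2,0)
bne L1: taken
xor $t5, $t5, 10 → $t5=23^10=29
sub $t6, $t6, 6 → $t6=67-6=61
lw $t5, 0($t0) → $t5=M[220]=11
add $t6, $t6, $t5 → $t6=61+11=72
add $t0, $t0, 4 → $t0=220+4=224
sub $t1, $t1, 1 → $t1=2-1=1
cmp $t1, 0  (cmp 1,0)
bne L1: taken
xor $t5, $t5, 10 → $t5=11^10=1
sub $t6, $t6, 6 → $t6=72-6=66
lw $t5, 0($t0) → $t5=M[224]=28
add $t6, $t6, $t5 → $t6=66+28=94
add $t0, $t0, 4 → $t0=224+4=228
sub $t1, $t1, 1 → $t1=1-1=0
cmp $t1, 0  (cmp 0,0)
bne L1: not taken
add $t6, $t5, 12 → $t6=28+12=40
sw $t6, (216) → M[216]=40
halt.
Total executed instructions: 63.

63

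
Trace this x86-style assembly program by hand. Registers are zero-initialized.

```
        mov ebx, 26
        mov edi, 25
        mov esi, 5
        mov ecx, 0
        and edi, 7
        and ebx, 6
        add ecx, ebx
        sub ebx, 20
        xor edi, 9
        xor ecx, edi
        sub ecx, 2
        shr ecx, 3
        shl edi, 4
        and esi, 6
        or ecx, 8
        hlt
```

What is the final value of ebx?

-18

ebx=26
edi=25
esi=5
ecx=0
edi=25&7=1
ebx=26&6=2
ecx=0+2=2
ebx=2-20=-18
edi=1^9=8
ecx=2^8=10
ecx=10-2=8
ecx=8>>3=1
edi=8<<4=128
esi=5&6=4
ecx=1|8=9
halt.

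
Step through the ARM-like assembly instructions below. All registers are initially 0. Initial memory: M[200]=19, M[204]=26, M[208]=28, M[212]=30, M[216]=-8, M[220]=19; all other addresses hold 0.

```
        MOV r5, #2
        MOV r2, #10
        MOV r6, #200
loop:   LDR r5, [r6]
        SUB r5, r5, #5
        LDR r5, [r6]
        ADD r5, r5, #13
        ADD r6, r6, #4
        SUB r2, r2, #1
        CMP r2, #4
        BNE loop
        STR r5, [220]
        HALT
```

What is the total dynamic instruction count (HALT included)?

53

after MOV r5, #2: r5=2
after MOV r2, #10: r2=10
after MOV r6, #200: r6=200
after LDR r5, [r6]: r5=M[200]=19
after SUB r5, r5, #5: r5=19-5=14
after LDR r5, [r6]: r5=M[200]=19
after ADD r5, r5, #13: r5=19+13=32
after ADD r6, r6, #4: r6=200+4=204
after SUB r2, r2, #1: r2=10-1=9
CMP r2, #4  (cmp 9,4)
BNE loop: taken
after LDR r5, [r6]: r5=M[204]=26
after SUB r5, r5, #5: r5=26-5=21
after LDR r5, [r6]: r5=M[204]=26
after ADD r5, r5, #13: r5=26+13=39
after ADD r6, r6, #4: r6=204+4=208
after SUB r2, r2, #1: r2=9-1=8
CMP r2, #4  (cmp 8,4)
BNE loop: taken
after LDR r5, [r6]: r5=M[208]=28
after SUB r5, r5, #5: r5=28-5=23
after LDR r5, [r6]: r5=M[208]=28
after ADD r5, r5, #13: r5=28+13=41
after ADD r6, r6, #4: r6=208+4=212
after SUB r2, r2, #1: r2=8-1=7
CMP r2, #4  (cmp 7,4)
BNE loop: taken
after LDR r5, [r6]: r5=M[212]=30
after SUB r5, r5, #5: r5=30-5=25
after LDR r5, [r6]: r5=M[212]=30
after ADD r5, r5, #13: r5=30+13=43
after ADD r6, r6, #4: r6=212+4=216
after SUB r2, r2, #1: r2=7-1=6
CMP r2, #4  (cmp 6,4)
BNE loop: taken
after LDR r5, [r6]: r5=M[216]=-8
after SUB r5, r5, #5: r5=(-8)-5=-13
after LDR r5, [r6]: r5=M[216]=-8
after ADD r5, r5, #13: r5=(-8)+13=5
after ADD r6, r6, #4: r6=216+4=220
after SUB r2, r2, #1: r2=6-1=5
CMP r2, #4  (cmp 5,4)
BNE loop: taken
after LDR r5, [r6]: r5=M[220]=19
after SUB r5, r5, #5: r5=19-5=14
after LDR r5, [r6]: r5=M[220]=19
after ADD r5, r5, #13: r5=19+13=32
after ADD r6, r6, #4: r6=220+4=224
after SUB r2, r2, #1: r2=5-1=4
CMP r2, #4  (cmp 4,4)
BNE loop: not taken
STR r5, [220] → M[220]=32
halt.
Total executed instructions: 53.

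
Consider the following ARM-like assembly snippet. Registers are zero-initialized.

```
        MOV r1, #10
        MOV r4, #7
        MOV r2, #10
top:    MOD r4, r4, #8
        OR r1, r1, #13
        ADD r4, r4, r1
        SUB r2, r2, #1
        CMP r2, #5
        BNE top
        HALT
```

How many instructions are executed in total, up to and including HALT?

MOV r1, #10 → r1=10
MOV r4, #7 → r4=7
MOV r2, #10 → r2=10
MOD r4, r4, #8 → r4=7%8=7
OR r1, r1, #13 → r1=10|13=15
ADD r4, r4, r1 → r4=7+15=22
SUB r2, r2, #1 → r2=10-1=9
CMP r2, #5  (cmp 9,5)
BNE top: taken
MOD r4, r4, #8 → r4=22%8=6
OR r1, r1, #13 → r1=15|13=15
ADD r4, r4, r1 → r4=6+15=21
SUB r2, r2, #1 → r2=9-1=8
CMP r2, #5  (cmp 8,5)
BNE top: taken
MOD r4, r4, #8 → r4=21%8=5
OR r1, r1, #13 → r1=15|13=15
ADD r4, r4, r1 → r4=5+15=20
SUB r2, r2, #1 → r2=8-1=7
CMP r2, #5  (cmp 7,5)
BNE top: taken
MOD r4, r4, #8 → r4=20%8=4
OR r1, r1, #13 → r1=15|13=15
ADD r4, r4, r1 → r4=4+15=19
SUB r2, r2, #1 → r2=7-1=6
CMP r2, #5  (cmp 6,5)
BNE top: taken
MOD r4, r4, #8 → r4=19%8=3
OR r1, r1, #13 → r1=15|13=15
ADD r4, r4, r1 → r4=3+15=18
SUB r2, r2, #1 → r2=6-1=5
CMP r2, #5  (cmp 5,5)
BNE top: not taken
halt.
Total executed instructions: 34.

34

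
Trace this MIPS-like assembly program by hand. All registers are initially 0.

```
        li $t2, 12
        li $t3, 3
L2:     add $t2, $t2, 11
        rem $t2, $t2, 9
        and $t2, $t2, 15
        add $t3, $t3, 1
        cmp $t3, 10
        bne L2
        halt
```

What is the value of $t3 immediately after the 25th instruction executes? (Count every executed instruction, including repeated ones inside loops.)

7

$t2=12
$t3=3
$t2=12+11=23
$t2=23%9=5
$t2=5&15=5
$t3=3+1=4
cmp $t3, 10  (cmp 4,10)
bne L2: taken
$t2=5+11=16
$t2=16%9=7
$t2=7&15=7
$t3=4+1=5
cmp $t3, 10  (cmp 5,10)
bne L2: taken
$t2=7+11=18
$t2=18%9=0
$t2=0&15=0
$t3=5+1=6
cmp $t3, 10  (cmp 6,10)
bne L2: taken
$t2=0+11=11
$t2=11%9=2
$t2=2&15=2
$t3=6+1=7
cmp $t3, 10  (cmp 7,10)
After step 25: $t3 = 7.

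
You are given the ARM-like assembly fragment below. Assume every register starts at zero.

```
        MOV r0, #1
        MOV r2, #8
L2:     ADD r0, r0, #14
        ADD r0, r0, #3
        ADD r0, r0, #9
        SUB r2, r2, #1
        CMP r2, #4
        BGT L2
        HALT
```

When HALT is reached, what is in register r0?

105

after MOV r0, #1: r0=1
after MOV r2, #8: r2=8
after ADD r0, r0, #14: r0=1+14=15
after ADD r0, r0, #3: r0=15+3=18
after ADD r0, r0, #9: r0=18+9=27
after SUB r2, r2, #1: r2=8-1=7
CMP r2, #4  (cmp 7,4)
BGT L2: taken
after ADD r0, r0, #14: r0=27+14=41
after ADD r0, r0, #3: r0=41+3=44
after ADD r0, r0, #9: r0=44+9=53
after SUB r2, r2, #1: r2=7-1=6
CMP r2, #4  (cmp 6,4)
BGT L2: taken
after ADD r0, r0, #14: r0=53+14=67
after ADD r0, r0, #3: r0=67+3=70
after ADD r0, r0, #9: r0=70+9=79
after SUB r2, r2, #1: r2=6-1=5
CMP r2, #4  (cmp 5,4)
BGT L2: taken
after ADD r0, r0, #14: r0=79+14=93
after ADD r0, r0, #3: r0=93+3=96
after ADD r0, r0, #9: r0=96+9=105
after SUB r2, r2, #1: r2=5-1=4
CMP r2, #4  (cmp 4,4)
BGT L2: not taken
halt.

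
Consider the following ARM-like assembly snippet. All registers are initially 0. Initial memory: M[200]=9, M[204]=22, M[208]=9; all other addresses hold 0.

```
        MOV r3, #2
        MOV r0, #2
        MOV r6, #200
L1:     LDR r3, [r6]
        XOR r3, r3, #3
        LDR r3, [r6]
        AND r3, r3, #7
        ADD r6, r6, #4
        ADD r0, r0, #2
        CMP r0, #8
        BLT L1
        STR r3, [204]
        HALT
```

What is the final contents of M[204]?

r3=2
r0=2
r6=200
r3=M[200]=9
r3=9^3=10
r3=M[200]=9
r3=9&7=1
r6=200+4=204
r0=2+2=4
CMP r0, #8  (cmp 4,8)
BLT L1: taken
r3=M[204]=22
r3=22^3=21
r3=M[204]=22
r3=22&7=6
r6=204+4=208
r0=4+2=6
CMP r0, #8  (cmp 6,8)
BLT L1: taken
r3=M[208]=9
r3=9^3=10
r3=M[208]=9
r3=9&7=1
r6=208+4=212
r0=6+2=8
CMP r0, #8  (cmp 8,8)
BLT L1: not taken
STR r3, [204] → M[204]=1
halt.

1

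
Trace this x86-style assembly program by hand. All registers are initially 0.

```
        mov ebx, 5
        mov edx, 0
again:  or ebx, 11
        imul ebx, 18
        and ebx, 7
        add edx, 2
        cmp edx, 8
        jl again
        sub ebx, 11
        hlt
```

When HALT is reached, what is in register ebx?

-5

mov ebx, 5 → ebx=5
mov edx, 0 → edx=0
or ebx, 11 → ebx=5|11=15
imul ebx, 18 → ebx=15*18=270
and ebx, 7 → ebx=270&7=6
add edx, 2 → edx=0+2=2
cmp edx, 8  (cmp 2,8)
jl again: taken
or ebx, 11 → ebx=6|11=15
imul ebx, 18 → ebx=15*18=270
and ebx, 7 → ebx=270&7=6
add edx, 2 → edx=2+2=4
cmp edx, 8  (cmp 4,8)
jl again: taken
or ebx, 11 → ebx=6|11=15
imul ebx, 18 → ebx=15*18=270
and ebx, 7 → ebx=270&7=6
add edx, 2 → edx=4+2=6
cmp edx, 8  (cmp 6,8)
jl again: taken
or ebx, 11 → ebx=6|11=15
imul ebx, 18 → ebx=15*18=270
and ebx, 7 → ebx=270&7=6
add edx, 2 → edx=6+2=8
cmp edx, 8  (cmp 8,8)
jl again: not taken
sub ebx, 11 → ebx=6-11=-5
halt.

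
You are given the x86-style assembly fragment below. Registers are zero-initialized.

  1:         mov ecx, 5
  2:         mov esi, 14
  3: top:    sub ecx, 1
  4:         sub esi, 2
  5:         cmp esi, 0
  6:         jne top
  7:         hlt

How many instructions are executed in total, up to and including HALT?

31

mov ecx, 5 → ecx=5
mov esi, 14 → esi=14
sub ecx, 1 → ecx=5-1=4
sub esi, 2 → esi=14-2=12
cmp esi, 0  (cmp 12,0)
jne top: taken
sub ecx, 1 → ecx=4-1=3
sub esi, 2 → esi=12-2=10
cmp esi, 0  (cmp 10,0)
jne top: taken
sub ecx, 1 → ecx=3-1=2
sub esi, 2 → esi=10-2=8
cmp esi, 0  (cmp 8,0)
jne top: taken
sub ecx, 1 → ecx=2-1=1
sub esi, 2 → esi=8-2=6
cmp esi, 0  (cmp 6,0)
jne top: taken
sub ecx, 1 → ecx=1-1=0
sub esi, 2 → esi=6-2=4
cmp esi, 0  (cmp 4,0)
jne top: taken
sub ecx, 1 → ecx=0-1=-1
sub esi, 2 → esi=4-2=2
cmp esi, 0  (cmp 2,0)
jne top: taken
sub ecx, 1 → ecx=(-1)-1=-2
sub esi, 2 → esi=2-2=0
cmp esi, 0  (cmp 0,0)
jne top: not taken
halt.
Total executed instructions: 31.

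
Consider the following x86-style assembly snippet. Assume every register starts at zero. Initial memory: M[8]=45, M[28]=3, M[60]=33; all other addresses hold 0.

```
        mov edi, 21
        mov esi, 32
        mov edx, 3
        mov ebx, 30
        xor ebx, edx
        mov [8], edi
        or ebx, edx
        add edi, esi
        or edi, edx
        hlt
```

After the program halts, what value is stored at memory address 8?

21

mov edi, 21 → edi=21
mov esi, 32 → esi=32
mov edx, 3 → edx=3
mov ebx, 30 → ebx=30
xor ebx, edx → ebx=30^3=29
mov [8], edi → M[8]=21
or ebx, edx → ebx=29|3=31
add edi, esi → edi=21+32=53
or edi, edx → edi=53|3=55
halt.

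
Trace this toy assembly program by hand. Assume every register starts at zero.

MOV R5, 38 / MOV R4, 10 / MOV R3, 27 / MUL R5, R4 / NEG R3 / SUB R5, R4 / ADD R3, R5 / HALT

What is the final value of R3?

after MOV R5, 38: R5=38
after MOV R4, 10: R4=10
after MOV R3, 27: R3=27
after MUL R5, R4: R5=38*10=380
after NEG R3: R3=-(27)=-27
after SUB R5, R4: R5=380-10=370
after ADD R3, R5: R3=(-27)+370=343
halt.

343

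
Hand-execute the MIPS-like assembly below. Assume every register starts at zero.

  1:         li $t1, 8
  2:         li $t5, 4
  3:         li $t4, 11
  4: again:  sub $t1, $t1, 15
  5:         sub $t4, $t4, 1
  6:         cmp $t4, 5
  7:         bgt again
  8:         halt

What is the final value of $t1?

li $t1, 8 → $t1=8
li $t5, 4 → $t5=4
li $t4, 11 → $t4=11
sub $t1, $t1, 15 → $t1=8-15=-7
sub $t4, $t4, 1 → $t4=11-1=10
cmp $t4, 5  (cmp 10,5)
bgt again: taken
sub $t1, $t1, 15 → $t1=(-7)-15=-22
sub $t4, $t4, 1 → $t4=10-1=9
cmp $t4, 5  (cmp 9,5)
bgt again: taken
sub $t1, $t1, 15 → $t1=(-22)-15=-37
sub $t4, $t4, 1 → $t4=9-1=8
cmp $t4, 5  (cmp 8,5)
bgt again: taken
sub $t1, $t1, 15 → $t1=(-37)-15=-52
sub $t4, $t4, 1 → $t4=8-1=7
cmp $t4, 5  (cmp 7,5)
bgt again: taken
sub $t1, $t1, 15 → $t1=(-52)-15=-67
sub $t4, $t4, 1 → $t4=7-1=6
cmp $t4, 5  (cmp 6,5)
bgt again: taken
sub $t1, $t1, 15 → $t1=(-67)-15=-82
sub $t4, $t4, 1 → $t4=6-1=5
cmp $t4, 5  (cmp 5,5)
bgt again: not taken
halt.

-82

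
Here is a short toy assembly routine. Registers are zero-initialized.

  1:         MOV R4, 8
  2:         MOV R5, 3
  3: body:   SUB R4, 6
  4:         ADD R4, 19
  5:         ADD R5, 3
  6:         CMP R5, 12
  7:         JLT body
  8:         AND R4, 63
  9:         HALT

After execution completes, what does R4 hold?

R4=8
R5=3
R4=8-6=2
R4=2+19=21
R5=3+3=6
CMP R5, 12  (cmp 6,12)
JLT body: taken
R4=21-6=15
R4=15+19=34
R5=6+3=9
CMP R5, 12  (cmp 9,12)
JLT body: taken
R4=34-6=28
R4=28+19=47
R5=9+3=12
CMP R5, 12  (cmp 12,12)
JLT body: not taken
R4=47&63=47
halt.

47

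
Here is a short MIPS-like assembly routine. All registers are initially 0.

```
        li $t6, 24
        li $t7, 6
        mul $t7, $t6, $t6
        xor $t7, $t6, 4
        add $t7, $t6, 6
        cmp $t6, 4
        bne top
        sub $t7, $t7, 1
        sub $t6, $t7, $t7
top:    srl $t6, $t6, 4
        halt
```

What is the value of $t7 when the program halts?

li $t6, 24 → $t6=24
li $t7, 6 → $t7=6
mul $t7, $t6, $t6 → $t7=24*24=576
xor $t7, $t6, 4 → $t7=24^4=28
add $t7, $t6, 6 → $t7=24+6=30
cmp $t6, 4  (cmp 24,4)
bne top: taken
srl $t6, $t6, 4 → $t6=24>>4=1
halt.

30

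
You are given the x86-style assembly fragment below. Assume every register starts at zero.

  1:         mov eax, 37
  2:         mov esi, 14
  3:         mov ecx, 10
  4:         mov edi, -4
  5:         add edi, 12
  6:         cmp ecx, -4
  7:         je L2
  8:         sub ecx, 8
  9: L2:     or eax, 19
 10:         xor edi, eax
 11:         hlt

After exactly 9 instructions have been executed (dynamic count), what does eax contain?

55

mov eax, 37 → eax=37
mov esi, 14 → esi=14
mov ecx, 10 → ecx=10
mov edi, -4 → edi=-4
add edi, 12 → edi=(-4)+12=8
cmp ecx, -4  (cmp 10,-4)
je L2: not taken
sub ecx, 8 → ecx=10-8=2
or eax, 19 → eax=37|19=55
After step 9: eax = 55.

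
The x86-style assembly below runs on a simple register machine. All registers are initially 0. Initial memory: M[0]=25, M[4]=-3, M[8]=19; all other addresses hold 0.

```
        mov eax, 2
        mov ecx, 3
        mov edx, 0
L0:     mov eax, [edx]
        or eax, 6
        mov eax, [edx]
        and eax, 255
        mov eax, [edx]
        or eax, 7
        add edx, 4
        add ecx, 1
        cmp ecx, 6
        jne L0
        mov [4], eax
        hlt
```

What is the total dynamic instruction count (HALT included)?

35

mov eax, 2 → eax=2
mov ecx, 3 → ecx=3
mov edx, 0 → edx=0
mov eax, [edx] → eax=M[0]=25
or eax, 6 → eax=25|6=31
mov eax, [edx] → eax=M[0]=25
and eax, 255 → eax=25&255=25
mov eax, [edx] → eax=M[0]=25
or eax, 7 → eax=25|7=31
add edx, 4 → edx=0+4=4
add ecx, 1 → ecx=3+1=4
cmp ecx, 6  (cmp 4,6)
jne L0: taken
mov eax, [edx] → eax=M[4]=-3
or eax, 6 → eax=(-3)|6=-1
mov eax, [edx] → eax=M[4]=-3
and eax, 255 → eax=(-3)&255=253
mov eax, [edx] → eax=M[4]=-3
or eax, 7 → eax=(-3)|7=-1
add edx, 4 → edx=4+4=8
add ecx, 1 → ecx=4+1=5
cmp ecx, 6  (cmp 5,6)
jne L0: taken
mov eax, [edx] → eax=M[8]=19
or eax, 6 → eax=19|6=23
mov eax, [edx] → eax=M[8]=19
and eax, 255 → eax=19&255=19
mov eax, [edx] → eax=M[8]=19
or eax, 7 → eax=19|7=23
add edx, 4 → edx=8+4=12
add ecx, 1 → ecx=5+1=6
cmp ecx, 6  (cmp 6,6)
jne L0: not taken
mov [4], eax → M[4]=23
halt.
Total executed instructions: 35.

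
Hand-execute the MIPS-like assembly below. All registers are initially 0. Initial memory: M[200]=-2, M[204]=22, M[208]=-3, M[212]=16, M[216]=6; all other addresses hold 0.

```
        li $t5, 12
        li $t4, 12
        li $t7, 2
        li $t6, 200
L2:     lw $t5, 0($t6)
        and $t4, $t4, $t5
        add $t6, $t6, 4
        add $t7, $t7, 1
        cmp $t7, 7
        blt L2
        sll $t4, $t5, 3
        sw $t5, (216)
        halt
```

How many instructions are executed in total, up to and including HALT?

37

li $t5, 12 → $t5=12
li $t4, 12 → $t4=12
li $t7, 2 → $t7=2
li $t6, 200 → $t6=200
lw $t5, 0($t6) → $t5=M[200]=-2
and $t4, $t4, $t5 → $t4=12&(-2)=12
add $t6, $t6, 4 → $t6=200+4=204
add $t7, $t7, 1 → $t7=2+1=3
cmp $t7, 7  (cmp 3,7)
blt L2: taken
lw $t5, 0($t6) → $t5=M[204]=22
and $t4, $t4, $t5 → $t4=12&22=4
add $t6, $t6, 4 → $t6=204+4=208
add $t7, $t7, 1 → $t7=3+1=4
cmp $t7, 7  (cmp 4,7)
blt L2: taken
lw $t5, 0($t6) → $t5=M[208]=-3
and $t4, $t4, $t5 → $t4=4&(-3)=4
add $t6, $t6, 4 → $t6=208+4=212
add $t7, $t7, 1 → $t7=4+1=5
cmp $t7, 7  (cmp 5,7)
blt L2: taken
lw $t5, 0($t6) → $t5=M[212]=16
and $t4, $t4, $t5 → $t4=4&16=0
add $t6, $t6, 4 → $t6=212+4=216
add $t7, $t7, 1 → $t7=5+1=6
cmp $t7, 7  (cmp 6,7)
blt L2: taken
lw $t5, 0($t6) → $t5=M[216]=6
and $t4, $t4, $t5 → $t4=0&6=0
add $t6, $t6, 4 → $t6=216+4=220
add $t7, $t7, 1 → $t7=6+1=7
cmp $t7, 7  (cmp 7,7)
blt L2: not taken
sll $t4, $t5, 3 → $t4=6<<3=48
sw $t5, (216) → M[216]=6
halt.
Total executed instructions: 37.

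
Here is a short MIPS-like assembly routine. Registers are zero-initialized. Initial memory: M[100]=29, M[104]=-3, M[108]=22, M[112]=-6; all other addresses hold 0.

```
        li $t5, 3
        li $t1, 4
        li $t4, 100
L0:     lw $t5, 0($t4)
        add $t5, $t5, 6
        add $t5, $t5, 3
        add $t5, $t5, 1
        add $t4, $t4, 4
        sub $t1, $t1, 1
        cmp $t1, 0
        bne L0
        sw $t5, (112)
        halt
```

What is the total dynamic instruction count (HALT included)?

37

after li $t5, 3: $t5=3
after li $t1, 4: $t1=4
after li $t4, 100: $t4=100
after lw $t5, 0($t4): $t5=M[100]=29
after add $t5, $t5, 6: $t5=29+6=35
after add $t5, $t5, 3: $t5=35+3=38
after add $t5, $t5, 1: $t5=38+1=39
after add $t4, $t4, 4: $t4=100+4=104
after sub $t1, $t1, 1: $t1=4-1=3
cmp $t1, 0  (cmp 3,0)
bne L0: taken
after lw $t5, 0($t4): $t5=M[104]=-3
after add $t5, $t5, 6: $t5=(-3)+6=3
after add $t5, $t5, 3: $t5=3+3=6
after add $t5, $t5, 1: $t5=6+1=7
after add $t4, $t4, 4: $t4=104+4=108
after sub $t1, $t1, 1: $t1=3-1=2
cmp $t1, 0  (cmp 2,0)
bne L0: taken
after lw $t5, 0($t4): $t5=M[108]=22
after add $t5, $t5, 6: $t5=22+6=28
after add $t5, $t5, 3: $t5=28+3=31
after add $t5, $t5, 1: $t5=31+1=32
after add $t4, $t4, 4: $t4=108+4=112
after sub $t1, $t1, 1: $t1=2-1=1
cmp $t1, 0  (cmp 1,0)
bne L0: taken
after lw $t5, 0($t4): $t5=M[112]=-6
after add $t5, $t5, 6: $t5=(-6)+6=0
after add $t5, $t5, 3: $t5=0+3=3
after add $t5, $t5, 1: $t5=3+1=4
after add $t4, $t4, 4: $t4=112+4=116
after sub $t1, $t1, 1: $t1=1-1=0
cmp $t1, 0  (cmp 0,0)
bne L0: not taken
sw $t5, (112) → M[112]=4
halt.
Total executed instructions: 37.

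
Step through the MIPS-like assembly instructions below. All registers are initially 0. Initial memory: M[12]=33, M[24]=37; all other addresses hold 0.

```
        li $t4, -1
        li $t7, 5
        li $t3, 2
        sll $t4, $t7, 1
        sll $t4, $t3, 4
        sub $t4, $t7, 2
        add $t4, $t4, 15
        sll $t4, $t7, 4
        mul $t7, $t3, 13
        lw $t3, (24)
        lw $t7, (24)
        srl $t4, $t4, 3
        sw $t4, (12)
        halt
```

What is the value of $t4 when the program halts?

10

$t4=-1
$t7=5
$t3=2
$t4=5<<1=10
$t4=2<<4=32
$t4=5-2=3
$t4=3+15=18
$t4=5<<4=80
$t7=2*13=26
$t3=M[24]=37
$t7=M[24]=37
$t4=80>>3=10
sw $t4, (12) → M[12]=10
halt.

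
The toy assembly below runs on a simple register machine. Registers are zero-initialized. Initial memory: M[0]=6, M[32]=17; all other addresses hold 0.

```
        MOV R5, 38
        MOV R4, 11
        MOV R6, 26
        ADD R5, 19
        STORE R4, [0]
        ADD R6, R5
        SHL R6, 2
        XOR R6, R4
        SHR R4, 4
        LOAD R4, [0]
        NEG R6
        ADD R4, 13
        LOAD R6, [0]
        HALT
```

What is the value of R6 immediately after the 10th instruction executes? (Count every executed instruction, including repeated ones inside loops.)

MOV R5, 38 → R5=38
MOV R4, 11 → R4=11
MOV R6, 26 → R6=26
ADD R5, 19 → R5=38+19=57
STORE R4, [0] → M[0]=11
ADD R6, R5 → R6=26+57=83
SHL R6, 2 → R6=83<<2=332
XOR R6, R4 → R6=332^11=327
SHR R4, 4 → R4=11>>4=0
LOAD R4, [0] → R4=M[0]=11
After step 10: R6 = 327.

327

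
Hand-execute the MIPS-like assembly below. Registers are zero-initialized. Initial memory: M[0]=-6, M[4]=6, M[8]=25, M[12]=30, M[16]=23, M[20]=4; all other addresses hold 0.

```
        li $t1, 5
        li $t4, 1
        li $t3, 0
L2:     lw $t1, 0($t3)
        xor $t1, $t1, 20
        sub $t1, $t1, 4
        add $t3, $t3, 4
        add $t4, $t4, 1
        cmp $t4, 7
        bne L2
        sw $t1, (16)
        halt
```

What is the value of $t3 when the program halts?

24

$t1=5
$t4=1
$t3=0
$t1=M[0]=-6
$t1=(-6)^20=-18
$t1=(-18)-4=-22
$t3=0+4=4
$t4=1+1=2
cmp $t4, 7  (cmp 2,7)
bne L2: taken
$t1=M[4]=6
$t1=6^20=18
$t1=18-4=14
$t3=4+4=8
$t4=2+1=3
cmp $t4, 7  (cmp 3,7)
bne L2: taken
$t1=M[8]=25
$t1=25^20=13
$t1=13-4=9
$t3=8+4=12
$t4=3+1=4
cmp $t4, 7  (cmp 4,7)
bne L2: taken
$t1=M[12]=30
$t1=30^20=10
$t1=10-4=6
$t3=12+4=16
$t4=4+1=5
cmp $t4, 7  (cmp 5,7)
bne L2: taken
$t1=M[16]=23
$t1=23^20=3
$t1=3-4=-1
$t3=16+4=20
$t4=5+1=6
cmp $t4, 7  (cmp 6,7)
bne L2: taken
$t1=M[20]=4
$t1=4^20=16
$t1=16-4=12
$t3=20+4=24
$t4=6+1=7
cmp $t4, 7  (cmp 7,7)
bne L2: not taken
sw $t1, (16) → M[16]=12
halt.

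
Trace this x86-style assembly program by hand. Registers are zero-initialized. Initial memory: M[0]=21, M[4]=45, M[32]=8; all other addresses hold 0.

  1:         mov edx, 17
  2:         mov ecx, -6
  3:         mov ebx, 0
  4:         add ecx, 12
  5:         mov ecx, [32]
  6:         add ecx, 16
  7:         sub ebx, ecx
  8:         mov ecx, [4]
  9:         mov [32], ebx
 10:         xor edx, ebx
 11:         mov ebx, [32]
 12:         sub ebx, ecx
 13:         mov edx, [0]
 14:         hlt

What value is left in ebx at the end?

edx=17
ecx=-6
ebx=0
ecx=(-6)+12=6
ecx=M[32]=8
ecx=8+16=24
ebx=0-24=-24
ecx=M[4]=45
mov [32], ebx → M[32]=-24
edx=17^(-24)=-7
ebx=M[32]=-24
ebx=(-24)-45=-69
edx=M[0]=21
halt.

-69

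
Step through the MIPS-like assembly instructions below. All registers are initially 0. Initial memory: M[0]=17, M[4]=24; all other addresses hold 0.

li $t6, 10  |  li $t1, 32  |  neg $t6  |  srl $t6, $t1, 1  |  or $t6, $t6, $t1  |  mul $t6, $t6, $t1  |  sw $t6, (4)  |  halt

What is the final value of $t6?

1536

after li $t6, 10: $t6=10
after li $t1, 32: $t1=32
after neg $t6: $t6=-(10)=-10
after srl $t6, $t1, 1: $t6=32>>1=16
after or $t6, $t6, $t1: $t6=16|32=48
after mul $t6, $t6, $t1: $t6=48*32=1536
sw $t6, (4) → M[4]=1536
halt.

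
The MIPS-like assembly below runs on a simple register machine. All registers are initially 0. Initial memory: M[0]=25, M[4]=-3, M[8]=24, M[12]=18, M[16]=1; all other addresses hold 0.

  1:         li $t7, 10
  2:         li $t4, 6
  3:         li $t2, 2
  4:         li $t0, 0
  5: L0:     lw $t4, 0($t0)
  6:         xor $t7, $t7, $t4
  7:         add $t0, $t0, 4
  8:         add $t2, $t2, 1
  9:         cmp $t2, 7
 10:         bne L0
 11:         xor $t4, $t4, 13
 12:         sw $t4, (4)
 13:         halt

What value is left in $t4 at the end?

12

li $t7, 10 → $t7=10
li $t4, 6 → $t4=6
li $t2, 2 → $t2=2
li $t0, 0 → $t0=0
lw $t4, 0($t0) → $t4=M[0]=25
xor $t7, $t7, $t4 → $t7=10^25=19
add $t0, $t0, 4 → $t0=0+4=4
add $t2, $t2, 1 → $t2=2+1=3
cmp $t2, 7  (cmp 3,7)
bne L0: taken
lw $t4, 0($t0) → $t4=M[4]=-3
xor $t7, $t7, $t4 → $t7=19^(-3)=-18
add $t0, $t0, 4 → $t0=4+4=8
add $t2, $t2, 1 → $t2=3+1=4
cmp $t2, 7  (cmp 4,7)
bne L0: taken
lw $t4, 0($t0) → $t4=M[8]=24
xor $t7, $t7, $t4 → $t7=(-18)^24=-10
add $t0, $t0, 4 → $t0=8+4=12
add $t2, $t2, 1 → $t2=4+1=5
cmp $t2, 7  (cmp 5,7)
bne L0: taken
lw $t4, 0($t0) → $t4=M[12]=18
xor $t7, $t7, $t4 → $t7=(-10)^18=-28
add $t0, $t0, 4 → $t0=12+4=16
add $t2, $t2, 1 → $t2=5+1=6
cmp $t2, 7  (cmp 6,7)
bne L0: taken
lw $t4, 0($t0) → $t4=M[16]=1
xor $t7, $t7, $t4 → $t7=(-28)^1=-27
add $t0, $t0, 4 → $t0=16+4=20
add $t2, $t2, 1 → $t2=6+1=7
cmp $t2, 7  (cmp 7,7)
bne L0: not taken
xor $t4, $t4, 13 → $t4=1^13=12
sw $t4, (4) → M[4]=12
halt.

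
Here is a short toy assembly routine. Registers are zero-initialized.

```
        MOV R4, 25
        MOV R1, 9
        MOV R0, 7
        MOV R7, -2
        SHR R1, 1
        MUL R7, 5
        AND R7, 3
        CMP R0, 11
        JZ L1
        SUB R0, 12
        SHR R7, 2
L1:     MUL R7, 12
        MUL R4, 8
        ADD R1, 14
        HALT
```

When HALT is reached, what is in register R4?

after MOV R4, 25: R4=25
after MOV R1, 9: R1=9
after MOV R0, 7: R0=7
after MOV R7, -2: R7=-2
after SHR R1, 1: R1=9>>1=4
after MUL R7, 5: R7=(-2)*5=-10
after AND R7, 3: R7=(-10)&3=2
CMP R0, 11  (cmp 7,11)
JZ L1: not taken
after SUB R0, 12: R0=7-12=-5
after SHR R7, 2: R7=2>>2=0
after MUL R7, 12: R7=0*12=0
after MUL R4, 8: R4=25*8=200
after ADD R1, 14: R1=4+14=18
halt.

200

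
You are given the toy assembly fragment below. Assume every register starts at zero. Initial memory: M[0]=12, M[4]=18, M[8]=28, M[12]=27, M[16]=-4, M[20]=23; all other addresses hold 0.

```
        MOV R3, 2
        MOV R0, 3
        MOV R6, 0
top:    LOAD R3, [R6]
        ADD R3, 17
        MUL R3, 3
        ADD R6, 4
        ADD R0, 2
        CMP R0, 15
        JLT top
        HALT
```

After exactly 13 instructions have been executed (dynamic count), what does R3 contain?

105

after MOV R3, 2: R3=2
after MOV R0, 3: R0=3
after MOV R6, 0: R6=0
after LOAD R3, [R6]: R3=M[0]=12
after ADD R3, 17: R3=12+17=29
after MUL R3, 3: R3=29*3=87
after ADD R6, 4: R6=0+4=4
after ADD R0, 2: R0=3+2=5
CMP R0, 15  (cmp 5,15)
JLT top: taken
after LOAD R3, [R6]: R3=M[4]=18
after ADD R3, 17: R3=18+17=35
after MUL R3, 3: R3=35*3=105
After step 13: R3 = 105.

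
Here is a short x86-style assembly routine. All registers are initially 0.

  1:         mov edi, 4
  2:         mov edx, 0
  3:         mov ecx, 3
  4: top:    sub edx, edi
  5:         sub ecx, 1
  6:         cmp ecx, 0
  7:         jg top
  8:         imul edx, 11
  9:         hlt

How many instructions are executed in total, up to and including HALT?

mov edi, 4 → edi=4
mov edx, 0 → edx=0
mov ecx, 3 → ecx=3
sub edx, edi → edx=0-4=-4
sub ecx, 1 → ecx=3-1=2
cmp ecx, 0  (cmp 2,0)
jg top: taken
sub edx, edi → edx=(-4)-4=-8
sub ecx, 1 → ecx=2-1=1
cmp ecx, 0  (cmp 1,0)
jg top: taken
sub edx, edi → edx=(-8)-4=-12
sub ecx, 1 → ecx=1-1=0
cmp ecx, 0  (cmp 0,0)
jg top: not taken
imul edx, 11 → edx=(-12)*11=-132
halt.
Total executed instructions: 17.

17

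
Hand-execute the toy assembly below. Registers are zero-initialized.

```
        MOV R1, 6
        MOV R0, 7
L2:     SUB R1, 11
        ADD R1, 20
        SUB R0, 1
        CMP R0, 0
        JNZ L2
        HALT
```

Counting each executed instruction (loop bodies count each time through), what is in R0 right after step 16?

4

after MOV R1, 6: R1=6
after MOV R0, 7: R0=7
after SUB R1, 11: R1=6-11=-5
after ADD R1, 20: R1=(-5)+20=15
after SUB R0, 1: R0=7-1=6
CMP R0, 0  (cmp 6,0)
JNZ L2: taken
after SUB R1, 11: R1=15-11=4
after ADD R1, 20: R1=4+20=24
after SUB R0, 1: R0=6-1=5
CMP R0, 0  (cmp 5,0)
JNZ L2: taken
after SUB R1, 11: R1=24-11=13
after ADD R1, 20: R1=13+20=33
after SUB R0, 1: R0=5-1=4
CMP R0, 0  (cmp 4,0)
After step 16: R0 = 4.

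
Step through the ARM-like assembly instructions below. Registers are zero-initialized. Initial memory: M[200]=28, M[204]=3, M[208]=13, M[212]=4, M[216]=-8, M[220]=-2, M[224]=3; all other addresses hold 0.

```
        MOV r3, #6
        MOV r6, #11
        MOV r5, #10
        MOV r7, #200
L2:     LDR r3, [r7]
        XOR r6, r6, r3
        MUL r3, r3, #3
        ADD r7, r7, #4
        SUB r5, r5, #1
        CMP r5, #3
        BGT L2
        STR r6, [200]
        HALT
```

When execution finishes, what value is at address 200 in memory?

24

after MOV r3, #6: r3=6
after MOV r6, #11: r6=11
after MOV r5, #10: r5=10
after MOV r7, #200: r7=200
after LDR r3, [r7]: r3=M[200]=28
after XOR r6, r6, r3: r6=11^28=23
after MUL r3, r3, #3: r3=28*3=84
after ADD r7, r7, #4: r7=200+4=204
after SUB r5, r5, #1: r5=10-1=9
CMP r5, #3  (cmp 9,3)
BGT L2: taken
after LDR r3, [r7]: r3=M[204]=3
after XOR r6, r6, r3: r6=23^3=20
after MUL r3, r3, #3: r3=3*3=9
after ADD r7, r7, #4: r7=204+4=208
after SUB r5, r5, #1: r5=9-1=8
CMP r5, #3  (cmp 8,3)
BGT L2: taken
after LDR r3, [r7]: r3=M[208]=13
after XOR r6, r6, r3: r6=20^13=25
after MUL r3, r3, #3: r3=13*3=39
after ADD r7, r7, #4: r7=208+4=212
after SUB r5, r5, #1: r5=8-1=7
CMP r5, #3  (cmp 7,3)
BGT L2: taken
after LDR r3, [r7]: r3=M[212]=4
after XOR r6, r6, r3: r6=25^4=29
after MUL r3, r3, #3: r3=4*3=12
after ADD r7, r7, #4: r7=212+4=216
after SUB r5, r5, #1: r5=7-1=6
CMP r5, #3  (cmp 6,3)
BGT L2: taken
after LDR r3, [r7]: r3=M[216]=-8
after XOR r6, r6, r3: r6=29^(-8)=-27
after MUL r3, r3, #3: r3=(-8)*3=-24
after ADD r7, r7, #4: r7=216+4=220
after SUB r5, r5, #1: r5=6-1=5
CMP r5, #3  (cmp 5,3)
BGT L2: taken
after LDR r3, [r7]: r3=M[220]=-2
after XOR r6, r6, r3: r6=(-27)^(-2)=27
after MUL r3, r3, #3: r3=(-2)*3=-6
after ADD r7, r7, #4: r7=220+4=224
after SUB r5, r5, #1: r5=5-1=4
CMP r5, #3  (cmp 4,3)
BGT L2: taken
after LDR r3, [r7]: r3=M[224]=3
after XOR r6, r6, r3: r6=27^3=24
after MUL r3, r3, #3: r3=3*3=9
after ADD r7, r7, #4: r7=224+4=228
after SUB r5, r5, #1: r5=4-1=3
CMP r5, #3  (cmp 3,3)
BGT L2: not taken
STR r6, [200] → M[200]=24
halt.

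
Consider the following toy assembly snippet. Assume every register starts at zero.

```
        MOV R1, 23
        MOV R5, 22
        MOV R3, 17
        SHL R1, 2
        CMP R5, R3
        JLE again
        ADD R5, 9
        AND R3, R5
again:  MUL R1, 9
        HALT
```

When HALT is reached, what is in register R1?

828

MOV R1, 23 → R1=23
MOV R5, 22 → R5=22
MOV R3, 17 → R3=17
SHL R1, 2 → R1=23<<2=92
CMP R5, R3  (cmp 22,17)
JLE again: not taken
ADD R5, 9 → R5=22+9=31
AND R3, R5 → R3=17&31=17
MUL R1, 9 → R1=92*9=828
halt.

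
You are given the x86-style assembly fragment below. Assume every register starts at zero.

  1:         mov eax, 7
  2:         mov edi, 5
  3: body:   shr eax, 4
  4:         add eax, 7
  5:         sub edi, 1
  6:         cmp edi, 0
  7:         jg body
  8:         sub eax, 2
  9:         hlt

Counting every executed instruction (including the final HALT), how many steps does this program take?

after mov eax, 7: eax=7
after mov edi, 5: edi=5
after shr eax, 4: eax=7>>4=0
after add eax, 7: eax=0+7=7
after sub edi, 1: edi=5-1=4
cmp edi, 0  (cmp 4,0)
jg body: taken
after shr eax, 4: eax=7>>4=0
after add eax, 7: eax=0+7=7
after sub edi, 1: edi=4-1=3
cmp edi, 0  (cmp 3,0)
jg body: taken
after shr eax, 4: eax=7>>4=0
after add eax, 7: eax=0+7=7
after sub edi, 1: edi=3-1=2
cmp edi, 0  (cmp 2,0)
jg body: taken
after shr eax, 4: eax=7>>4=0
after add eax, 7: eax=0+7=7
after sub edi, 1: edi=2-1=1
cmp edi, 0  (cmp 1,0)
jg body: taken
after shr eax, 4: eax=7>>4=0
after add eax, 7: eax=0+7=7
after sub edi, 1: edi=1-1=0
cmp edi, 0  (cmp 0,0)
jg body: not taken
after sub eax, 2: eax=7-2=5
halt.
Total executed instructions: 29.

29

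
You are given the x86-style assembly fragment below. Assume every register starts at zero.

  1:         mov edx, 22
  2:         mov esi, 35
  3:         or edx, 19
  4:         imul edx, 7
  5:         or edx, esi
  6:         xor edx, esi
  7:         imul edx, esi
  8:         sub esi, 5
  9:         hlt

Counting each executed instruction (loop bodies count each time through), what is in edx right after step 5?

163

edx=22
esi=35
edx=22|19=23
edx=23*7=161
edx=161|35=163
After step 5: edx = 163.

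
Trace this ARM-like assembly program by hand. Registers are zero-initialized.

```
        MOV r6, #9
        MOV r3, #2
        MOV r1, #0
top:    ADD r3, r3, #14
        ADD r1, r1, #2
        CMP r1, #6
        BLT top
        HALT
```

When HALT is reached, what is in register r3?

r6=9
r3=2
r1=0
r3=2+14=16
r1=0+2=2
CMP r1, #6  (cmp 2,6)
BLT top: taken
r3=16+14=30
r1=2+2=4
CMP r1, #6  (cmp 4,6)
BLT top: taken
r3=30+14=44
r1=4+2=6
CMP r1, #6  (cmp 6,6)
BLT top: not taken
halt.

44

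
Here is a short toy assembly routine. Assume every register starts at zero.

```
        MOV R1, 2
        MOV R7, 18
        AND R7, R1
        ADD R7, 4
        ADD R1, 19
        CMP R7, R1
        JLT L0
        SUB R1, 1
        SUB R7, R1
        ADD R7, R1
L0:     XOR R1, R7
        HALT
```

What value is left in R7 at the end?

6

after MOV R1, 2: R1=2
after MOV R7, 18: R7=18
after AND R7, R1: R7=18&2=2
after ADD R7, 4: R7=2+4=6
after ADD R1, 19: R1=2+19=21
CMP R7, R1  (cmp 6,21)
JLT L0: taken
after XOR R1, R7: R1=21^6=19
halt.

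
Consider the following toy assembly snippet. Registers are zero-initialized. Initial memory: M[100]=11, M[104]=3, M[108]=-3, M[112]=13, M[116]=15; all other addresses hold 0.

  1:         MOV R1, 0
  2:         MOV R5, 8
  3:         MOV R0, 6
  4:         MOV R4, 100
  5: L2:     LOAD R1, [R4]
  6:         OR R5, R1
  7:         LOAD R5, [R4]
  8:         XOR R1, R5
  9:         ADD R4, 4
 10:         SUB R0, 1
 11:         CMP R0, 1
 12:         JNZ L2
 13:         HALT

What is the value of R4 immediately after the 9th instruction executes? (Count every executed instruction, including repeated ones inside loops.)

104

R1=0
R5=8
R0=6
R4=100
R1=M[100]=11
R5=8|11=11
R5=M[100]=11
R1=11^11=0
R4=100+4=104
After step 9: R4 = 104.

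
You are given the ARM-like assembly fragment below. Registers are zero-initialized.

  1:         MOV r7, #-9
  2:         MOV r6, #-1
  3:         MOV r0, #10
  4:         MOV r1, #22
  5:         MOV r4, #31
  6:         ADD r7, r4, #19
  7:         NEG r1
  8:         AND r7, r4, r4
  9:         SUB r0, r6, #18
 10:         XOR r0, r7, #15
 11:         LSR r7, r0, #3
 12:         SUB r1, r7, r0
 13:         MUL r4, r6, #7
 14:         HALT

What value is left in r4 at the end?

-7

MOV r7, #-9 → r7=-9
MOV r6, #-1 → r6=-1
MOV r0, #10 → r0=10
MOV r1, #22 → r1=22
MOV r4, #31 → r4=31
ADD r7, r4, #19 → r7=31+19=50
NEG r1 → r1=-(22)=-22
AND r7, r4, r4 → r7=31&31=31
SUB r0, r6, #18 → r0=(-1)-18=-19
XOR r0, r7, #15 → r0=31^15=16
LSR r7, r0, #3 → r7=16>>3=2
SUB r1, r7, r0 → r1=2-16=-14
MUL r4, r6, #7 → r4=(-1)*7=-7
halt.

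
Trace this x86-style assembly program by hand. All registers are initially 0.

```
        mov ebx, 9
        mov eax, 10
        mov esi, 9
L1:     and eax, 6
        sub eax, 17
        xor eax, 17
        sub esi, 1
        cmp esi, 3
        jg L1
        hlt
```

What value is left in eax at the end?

after mov ebx, 9: ebx=9
after mov eax, 10: eax=10
after mov esi, 9: esi=9
after and eax, 6: eax=10&6=2
after sub eax, 17: eax=2-17=-15
after xor eax, 17: eax=(-15)^17=-32
after sub esi, 1: esi=9-1=8
cmp esi, 3  (cmp 8,3)
jg L1: taken
after and eax, 6: eax=(-32)&6=0
after sub eax, 17: eax=0-17=-17
after xor eax, 17: eax=(-17)^17=-2
after sub esi, 1: esi=8-1=7
cmp esi, 3  (cmp 7,3)
jg L1: taken
after and eax, 6: eax=(-2)&6=6
after sub eax, 17: eax=6-17=-11
after xor eax, 17: eax=(-11)^17=-28
after sub esi, 1: esi=7-1=6
cmp esi, 3  (cmp 6,3)
jg L1: taken
after and eax, 6: eax=(-28)&6=4
after sub eax, 17: eax=4-17=-13
after xor eax, 17: eax=(-13)^17=-30
after sub esi, 1: esi=6-1=5
cmp esi, 3  (cmp 5,3)
jg L1: taken
after and eax, 6: eax=(-30)&6=2
after sub eax, 17: eax=2-17=-15
after xor eax, 17: eax=(-15)^17=-32
after sub esi, 1: esi=5-1=4
cmp esi, 3  (cmp 4,3)
jg L1: taken
after and eax, 6: eax=(-32)&6=0
after sub eax, 17: eax=0-17=-17
after xor eax, 17: eax=(-17)^17=-2
after sub esi, 1: esi=4-1=3
cmp esi, 3  (cmp 3,3)
jg L1: not taken
halt.

-2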